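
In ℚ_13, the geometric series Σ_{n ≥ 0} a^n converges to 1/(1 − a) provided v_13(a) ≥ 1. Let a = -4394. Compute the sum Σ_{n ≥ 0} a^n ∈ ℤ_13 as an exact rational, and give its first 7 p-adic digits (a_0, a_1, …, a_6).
Σ a^n = 1/(1 − a) = 1/4395;  first 7 digits = (1, 0, 0, 11, 12, 12, 3)

v_13(a) = 3 ≥ 1, so the series converges in ℤ_13 to 1/(1 − a) = 1/(1 − (-4394)) = 1/4395. Expand this rational in ℤ_13: compute digits iteratively via d_i = x_i mod 13, x_{i+1} = (x_i − d_i)/13. The first 7 digits are (1, 0, 0, 11, 12, 12, 3).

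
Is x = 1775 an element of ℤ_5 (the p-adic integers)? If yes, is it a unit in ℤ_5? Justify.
x ∈ ℤ_5 but not a unit; v_5(x) = 2 > 0

ℤ_5 = {x ∈ ℚ_5 : v_5(x) ≥ 0} and ℤ_5^× = {x ∈ ℤ_5 : v_5(x) = 0}. Here v_5(1775) = v_5(num) − v_5(den) = 2; compare against these criteria.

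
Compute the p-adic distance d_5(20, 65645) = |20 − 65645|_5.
d_5(20, 65645) = 1/3125

Step 1 — x − y = 20 − 65645 = -65625. Step 2 — v_5(-65625) = 5 (factor: -65625 = −(5^5 · 21); the sign does not affect v_p). Step 3 — |x − y|_5 = 5^{-5} = 1/3125.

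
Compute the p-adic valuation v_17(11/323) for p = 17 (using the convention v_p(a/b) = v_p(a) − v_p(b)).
v_17(11/323) = -1

Factor powers of 17 from the numerator and denominator of the reduced fraction: 11 = 17^0 · 11 and 323 = 17^1 · 19. Apply v_p(a/b) = v_p(a) − v_p(b): v_17(11/323) = 0 − 1 = -1.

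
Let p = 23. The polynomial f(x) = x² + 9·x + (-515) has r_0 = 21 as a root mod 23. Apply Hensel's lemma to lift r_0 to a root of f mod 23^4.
r_3 = 56072 (mod 279841)

Hensel: r_{i+1} = r_i − f(r_i)·(f′(r_i))^{-1} mod 23^{i+2}, f′(x) = 2x + 9. Iterate:
  r_0 = 21 (mod 23)
  r_1 = 527 (mod 529)
  r_2 = 7404 (mod 12167)
  r_3 = 56072 (mod 279841)
Final: r = 56072 satisfies f(r) ≡ 0 mod 23^4.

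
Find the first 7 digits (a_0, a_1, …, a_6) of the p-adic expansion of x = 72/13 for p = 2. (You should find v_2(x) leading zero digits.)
(a_0, …, a_6) = (0, 0, 0, 1, 0, 1, 1)

v_2(72/13) = 3, so a_0 = ... = a_2 = 0. Factor out: x = 2^3 · u with u = 9/13 a unit in ℤ_2. Expand u iteratively via a_{v+i} = u_i mod 2, u_{i+1} = (u_i − a_{v+i})/2:
  u_0 = 9/13;  a_3 = 1;  u_1 = (u_0 − 1)/2 = -2/13
  u_1 = -2/13;  a_4 = 0;  u_2 = (u_1 − 0)/2 = -1/13
  u_2 = -1/13;  a_5 = 1;  u_3 = (u_2 − 1)/2 = -7/13
  u_3 = -7/13;  a_6 = 1;  u_4 = (u_3 − 1)/2 = -10/13
Digits: (0, 0, 0, 1, 0, 1, 1).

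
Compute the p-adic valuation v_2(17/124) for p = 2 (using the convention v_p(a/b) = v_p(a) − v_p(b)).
v_2(17/124) = -2

Factor powers of 2 from the numerator and denominator of the reduced fraction: 17 = 2^0 · 17 and 124 = 2^2 · 31. Apply v_p(a/b) = v_p(a) − v_p(b): v_2(17/124) = 0 − 2 = -2.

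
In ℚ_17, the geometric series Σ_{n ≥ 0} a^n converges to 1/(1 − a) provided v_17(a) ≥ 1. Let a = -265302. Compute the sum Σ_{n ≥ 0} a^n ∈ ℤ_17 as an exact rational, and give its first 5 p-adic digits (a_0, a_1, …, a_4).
Σ a^n = 1/(1 − a) = 1/265303;  first 5 digits = (1, 0, 0, 14, 13)

v_17(a) = 3 ≥ 1, so the series converges in ℤ_17 to 1/(1 − a) = 1/(1 − (-265302)) = 1/265303. Expand this rational in ℤ_17: compute digits iteratively via d_i = x_i mod 17, x_{i+1} = (x_i − d_i)/17. The first 5 digits are (1, 0, 0, 14, 13).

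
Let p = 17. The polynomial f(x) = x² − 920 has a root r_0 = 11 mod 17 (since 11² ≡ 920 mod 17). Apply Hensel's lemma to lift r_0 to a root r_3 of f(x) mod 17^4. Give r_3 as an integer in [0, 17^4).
r_3 = 5604 (mod 83521)

Hensel's recurrence: r_{i+1} = r_i − f(r_i)·(f′(r_i))^{-1} mod 17^{i+2}, with f′(x) = 2x. Iterate:
  r_0 = 11 (mod 17)
  r_1 = 113 (mod 289)
  r_2 = 691 (mod 4913)
  r_3 = 5604 (mod 83521)
Final: r_3 = 5604, and one checks f(r_3) ≡ 0 mod 17^4.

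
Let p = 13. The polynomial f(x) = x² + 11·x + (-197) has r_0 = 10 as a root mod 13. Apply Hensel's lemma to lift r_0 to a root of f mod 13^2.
r_1 = 75 (mod 169)

Hensel: r_{i+1} = r_i − f(r_i)·(f′(r_i))^{-1} mod 13^{i+2}, f′(x) = 2x + 11. Iterate:
  r_0 = 10 (mod 13)
  r_1 = 75 (mod 169)
Final: r = 75 satisfies f(r) ≡ 0 mod 13^2.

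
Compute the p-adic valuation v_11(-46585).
v_11(-46585) = 3

v_11(n) is the largest exponent k such that 11^k divides n. Factor out: -46585 = -11^3 · 35. (Sign doesn't affect v_p.) So v_11(-46585) = 3.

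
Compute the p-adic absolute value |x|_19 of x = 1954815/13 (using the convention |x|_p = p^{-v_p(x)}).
|1954815/13|_19 = 1/130321

Step 1 — compute v_19(x) by factoring powers of 19 out of the numerator and denominator: v_19(1954815/13) = 4. Step 2 — apply |x|_p = p^{-v_p(x)} = 19^{-4} = 1/130321.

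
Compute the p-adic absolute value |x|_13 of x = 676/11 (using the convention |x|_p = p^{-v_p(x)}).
|676/11|_13 = 1/169

Step 1 — compute v_13(x) by factoring powers of 13 out of the numerator and denominator: v_13(676/11) = 2. Step 2 — apply |x|_p = p^{-v_p(x)} = 13^{-2} = 1/169.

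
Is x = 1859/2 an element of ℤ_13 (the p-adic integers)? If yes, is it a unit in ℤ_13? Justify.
x ∈ ℤ_13 but not a unit; v_13(x) = 2 > 0

ℤ_13 = {x ∈ ℚ_13 : v_13(x) ≥ 0} and ℤ_13^× = {x ∈ ℤ_13 : v_13(x) = 0}. Here v_13(1859/2) = v_13(num) − v_13(den) = 2; compare against these criteria.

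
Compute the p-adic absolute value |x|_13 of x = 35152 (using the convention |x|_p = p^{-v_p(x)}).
|35152|_13 = 1/2197

Step 1 — compute v_13(x) by factoring powers of 13 out of the numerator and denominator: v_13(35152) = 3. Step 2 — apply |x|_p = p^{-v_p(x)} = 13^{-3} = 1/2197.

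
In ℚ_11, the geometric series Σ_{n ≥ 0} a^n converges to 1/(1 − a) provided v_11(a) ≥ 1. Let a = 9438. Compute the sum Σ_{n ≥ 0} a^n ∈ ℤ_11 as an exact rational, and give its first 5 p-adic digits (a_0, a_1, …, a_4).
Σ a^n = 1/(1 − a) = -1/9437;  first 5 digits = (1, 0, 1, 7, 1)

v_11(a) = 2 ≥ 1, so the series converges in ℤ_11 to 1/(1 − a) = 1/(1 − 9438) = -1/9437. Expand this rational in ℤ_11: compute digits iteratively via d_i = x_i mod 11, x_{i+1} = (x_i − d_i)/11. The first 5 digits are (1, 0, 1, 7, 1).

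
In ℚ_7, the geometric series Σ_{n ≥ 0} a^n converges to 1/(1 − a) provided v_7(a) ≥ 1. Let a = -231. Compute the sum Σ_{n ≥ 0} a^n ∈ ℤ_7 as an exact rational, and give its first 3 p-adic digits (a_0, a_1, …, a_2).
Σ a^n = 1/(1 − a) = 1/232;  first 3 digits = (1, 2, 6)

v_7(a) = 1 ≥ 1, so the series converges in ℤ_7 to 1/(1 − a) = 1/(1 − (-231)) = 1/232. Expand this rational in ℤ_7: compute digits iteratively via d_i = x_i mod 7, x_{i+1} = (x_i − d_i)/7. The first 3 digits are (1, 2, 6).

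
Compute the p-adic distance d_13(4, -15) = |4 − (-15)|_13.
d_13(4, -15) = 1

Step 1 — x − y = 4 − (-15) = 19. Step 2 — v_13(19) = 0 (factor: 19 = (13^0 · 19); the sign does not affect v_p). Step 3 — |x − y|_13 = 13^{0} = 1.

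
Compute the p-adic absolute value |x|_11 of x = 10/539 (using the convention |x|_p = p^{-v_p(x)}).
|10/539|_11 = 11

Step 1 — compute v_11(x) by factoring powers of 11 out of the numerator and denominator: v_11(10/539) = -1. Step 2 — apply |x|_p = p^{-v_p(x)} = 11^{1} = 11.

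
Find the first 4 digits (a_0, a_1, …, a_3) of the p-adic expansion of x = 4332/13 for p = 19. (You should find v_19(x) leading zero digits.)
(a_0, …, a_3) = (0, 0, 17, 5)

v_19(4332/13) = 2, so a_0 = ... = a_1 = 0. Factor out: x = 19^2 · u with u = 12/13 a unit in ℤ_19. Expand u iteratively via a_{v+i} = u_i mod 19, u_{i+1} = (u_i − a_{v+i})/19:
  u_0 = 12/13;  a_2 = 17;  u_1 = (u_0 − 17)/19 = -11/13
  u_1 = -11/13;  a_3 = 5;  u_2 = (u_1 − 5)/19 = -4/13
Digits: (0, 0, 17, 5).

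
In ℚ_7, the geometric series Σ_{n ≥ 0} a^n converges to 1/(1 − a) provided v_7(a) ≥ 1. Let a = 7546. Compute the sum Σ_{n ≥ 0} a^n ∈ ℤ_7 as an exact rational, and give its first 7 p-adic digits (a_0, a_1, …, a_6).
Σ a^n = 1/(1 − a) = -1/7545;  first 7 digits = (1, 0, 0, 1, 3, 0, 1)

v_7(a) = 3 ≥ 1, so the series converges in ℤ_7 to 1/(1 − a) = 1/(1 − 7546) = -1/7545. Expand this rational in ℤ_7: compute digits iteratively via d_i = x_i mod 7, x_{i+1} = (x_i − d_i)/7. The first 7 digits are (1, 0, 0, 1, 3, 0, 1).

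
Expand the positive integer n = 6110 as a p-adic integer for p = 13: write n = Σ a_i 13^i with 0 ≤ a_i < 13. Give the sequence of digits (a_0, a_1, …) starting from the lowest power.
(a_0, a_1, …) = (0, 2, 10, 2)

Repeated division by 13 gives the digits low-to-high: 6110 = 2·13^1 + 10·13^2 + 2·13^3. Digit sequence: (0, 2, 10, 2).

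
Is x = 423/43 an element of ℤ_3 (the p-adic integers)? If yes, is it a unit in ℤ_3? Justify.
x ∈ ℤ_3 but not a unit; v_3(x) = 2 > 0

ℤ_3 = {x ∈ ℚ_3 : v_3(x) ≥ 0} and ℤ_3^× = {x ∈ ℤ_3 : v_3(x) = 0}. Here v_3(423/43) = v_3(num) − v_3(den) = 2; compare against these criteria.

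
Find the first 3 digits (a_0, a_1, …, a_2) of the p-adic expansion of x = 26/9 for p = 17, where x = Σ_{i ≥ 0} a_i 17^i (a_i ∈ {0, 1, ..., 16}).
(a_0, …, a_2) = (1, 2, 15)

v_17(26/9) = 0 (numerator and denominator both coprime to 17), so x ∈ ℤ_17^×. Compute digits iteratively via a_i = x_i mod 17, x_{i+1} = (x_i − a_i)/17, with x_0 = x:
  x_0 = 26/9;  a_0 = 1;  x_1 = (x_0 − 1)/17 = 1/9
  x_1 = 1/9;  a_1 = 2;  x_2 = (x_1 − 2)/17 = -1/9
  x_2 = -1/9;  a_2 = 15;  x_3 = (x_2 − 15)/17 = -8/9
Digits: (1, 2, 15).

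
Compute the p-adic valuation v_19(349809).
v_19(349809) = 3

v_19(n) is the largest exponent k such that 19^k divides n. Factor out: 349809 = 19^3 · 51. (Sign doesn't affect v_p.) So v_19(349809) = 3.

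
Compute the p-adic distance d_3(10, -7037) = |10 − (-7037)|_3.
d_3(10, -7037) = 1/243

Step 1 — x − y = 10 − (-7037) = 7047. Step 2 — v_3(7047) = 5 (factor: 7047 = (3^5 · 29); the sign does not affect v_p). Step 3 — |x − y|_3 = 3^{-5} = 1/243.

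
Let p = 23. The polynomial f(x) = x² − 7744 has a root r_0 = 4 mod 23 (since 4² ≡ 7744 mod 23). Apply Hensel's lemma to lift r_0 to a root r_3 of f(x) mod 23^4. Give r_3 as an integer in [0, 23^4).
r_3 = 279753 (mod 279841)

Hensel's recurrence: r_{i+1} = r_i − f(r_i)·(f′(r_i))^{-1} mod 23^{i+2}, with f′(x) = 2x. Iterate:
  r_0 = 4 (mod 23)
  r_1 = 441 (mod 529)
  r_2 = 12079 (mod 12167)
  r_3 = 279753 (mod 279841)
Final: r_3 = 279753, and one checks f(r_3) ≡ 0 mod 23^4.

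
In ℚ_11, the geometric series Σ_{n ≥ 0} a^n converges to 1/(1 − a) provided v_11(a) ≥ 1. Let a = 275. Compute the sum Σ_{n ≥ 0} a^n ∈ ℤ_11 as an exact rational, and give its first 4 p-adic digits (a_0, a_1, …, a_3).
Σ a^n = 1/(1 − a) = -1/274;  first 4 digits = (1, 3, 0, 7)

v_11(a) = 1 ≥ 1, so the series converges in ℤ_11 to 1/(1 − a) = 1/(1 − 275) = -1/274. Expand this rational in ℤ_11: compute digits iteratively via d_i = x_i mod 11, x_{i+1} = (x_i − d_i)/11. The first 4 digits are (1, 3, 0, 7).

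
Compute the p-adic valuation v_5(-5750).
v_5(-5750) = 3

v_5(n) is the largest exponent k such that 5^k divides n. Factor out: -5750 = -5^3 · 46. (Sign doesn't affect v_p.) So v_5(-5750) = 3.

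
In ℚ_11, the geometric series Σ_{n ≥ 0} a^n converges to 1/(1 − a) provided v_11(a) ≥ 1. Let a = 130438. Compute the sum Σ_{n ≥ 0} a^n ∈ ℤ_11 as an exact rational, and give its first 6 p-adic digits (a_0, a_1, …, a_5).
Σ a^n = 1/(1 − a) = -1/130437;  first 6 digits = (1, 0, 0, 10, 8, 0)

v_11(a) = 3 ≥ 1, so the series converges in ℤ_11 to 1/(1 − a) = 1/(1 − 130438) = -1/130437. Expand this rational in ℤ_11: compute digits iteratively via d_i = x_i mod 11, x_{i+1} = (x_i − d_i)/11. The first 6 digits are (1, 0, 0, 10, 8, 0).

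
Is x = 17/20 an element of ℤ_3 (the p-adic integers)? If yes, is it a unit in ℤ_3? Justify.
x ∈ ℤ_3^× (unit); v_3(x) = 0

ℤ_3 = {x ∈ ℚ_3 : v_3(x) ≥ 0} and ℤ_3^× = {x ∈ ℤ_3 : v_3(x) = 0}. Here v_3(17/20) = v_3(num) − v_3(den) = 0; compare against these criteria.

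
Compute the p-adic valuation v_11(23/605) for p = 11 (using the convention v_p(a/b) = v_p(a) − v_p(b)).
v_11(23/605) = -2

Factor powers of 11 from the numerator and denominator of the reduced fraction: 23 = 11^0 · 23 and 605 = 11^2 · 5. Apply v_p(a/b) = v_p(a) − v_p(b): v_11(23/605) = 0 − 2 = -2.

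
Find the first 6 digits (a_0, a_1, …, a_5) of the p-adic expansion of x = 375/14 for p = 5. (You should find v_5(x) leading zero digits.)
(a_0, …, a_5) = (0, 0, 0, 2, 0, 1)

v_5(375/14) = 3, so a_0 = ... = a_2 = 0. Factor out: x = 5^3 · u with u = 3/14 a unit in ℤ_5. Expand u iteratively via a_{v+i} = u_i mod 5, u_{i+1} = (u_i − a_{v+i})/5:
  u_0 = 3/14;  a_3 = 2;  u_1 = (u_0 − 2)/5 = -5/14
  u_1 = -5/14;  a_4 = 0;  u_2 = (u_1 − 0)/5 = -1/14
  u_2 = -1/14;  a_5 = 1;  u_3 = (u_2 − 1)/5 = -3/14
Digits: (0, 0, 0, 2, 0, 1).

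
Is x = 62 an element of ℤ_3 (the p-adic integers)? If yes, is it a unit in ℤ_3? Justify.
x ∈ ℤ_3^× (unit); v_3(x) = 0

ℤ_3 = {x ∈ ℚ_3 : v_3(x) ≥ 0} and ℤ_3^× = {x ∈ ℤ_3 : v_3(x) = 0}. Here v_3(62) = v_3(num) − v_3(den) = 0; compare against these criteria.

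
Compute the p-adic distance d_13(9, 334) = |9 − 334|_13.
d_13(9, 334) = 1/13

Step 1 — x − y = 9 − 334 = -325. Step 2 — v_13(-325) = 1 (factor: -325 = −(13^1 · 25); the sign does not affect v_p). Step 3 — |x − y|_13 = 13^{-1} = 1/13.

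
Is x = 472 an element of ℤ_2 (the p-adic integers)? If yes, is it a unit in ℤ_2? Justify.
x ∈ ℤ_2 but not a unit; v_2(x) = 3 > 0

ℤ_2 = {x ∈ ℚ_2 : v_2(x) ≥ 0} and ℤ_2^× = {x ∈ ℤ_2 : v_2(x) = 0}. Here v_2(472) = v_2(num) − v_2(den) = 3; compare against these criteria.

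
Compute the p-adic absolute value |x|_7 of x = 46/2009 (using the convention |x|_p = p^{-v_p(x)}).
|46/2009|_7 = 49

Step 1 — compute v_7(x) by factoring powers of 7 out of the numerator and denominator: v_7(46/2009) = -2. Step 2 — apply |x|_p = p^{-v_p(x)} = 7^{2} = 49.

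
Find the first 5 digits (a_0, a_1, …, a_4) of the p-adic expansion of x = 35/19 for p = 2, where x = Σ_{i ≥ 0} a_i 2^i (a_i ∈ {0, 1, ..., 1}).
(a_0, …, a_4) = (1, 0, 0, 0, 1)

v_2(35/19) = 0 (numerator and denominator both coprime to 2), so x ∈ ℤ_2^×. Compute digits iteratively via a_i = x_i mod 2, x_{i+1} = (x_i − a_i)/2, with x_0 = x:
  x_0 = 35/19;  a_0 = 1;  x_1 = (x_0 − 1)/2 = 8/19
  x_1 = 8/19;  a_1 = 0;  x_2 = (x_1 − 0)/2 = 4/19
  x_2 = 4/19;  a_2 = 0;  x_3 = (x_2 − 0)/2 = 2/19
  x_3 = 2/19;  a_3 = 0;  x_4 = (x_3 − 0)/2 = 1/19
  x_4 = 1/19;  a_4 = 1;  x_5 = (x_4 − 1)/2 = -9/19
Digits: (1, 0, 0, 0, 1).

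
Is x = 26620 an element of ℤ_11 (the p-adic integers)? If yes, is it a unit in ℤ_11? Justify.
x ∈ ℤ_11 but not a unit; v_11(x) = 3 > 0

ℤ_11 = {x ∈ ℚ_11 : v_11(x) ≥ 0} and ℤ_11^× = {x ∈ ℤ_11 : v_11(x) = 0}. Here v_11(26620) = v_11(num) − v_11(den) = 3; compare against these criteria.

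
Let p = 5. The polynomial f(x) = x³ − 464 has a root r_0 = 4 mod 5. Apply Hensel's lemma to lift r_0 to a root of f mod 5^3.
r_2 = 54 (mod 125)

Hensel: r_{i+1} = r_i − f(r_i)/f′(r_i) mod 5^{i+2}, where f′(x) = 3x². Iterate:
  r_0 = 4 (mod 5)
  r_1 = 4 (mod 25)
  r_2 = 54 (mod 125)
Final: r = 54 with f(r) ≡ 0 mod 5^3.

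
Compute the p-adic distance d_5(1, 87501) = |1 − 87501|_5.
d_5(1, 87501) = 1/3125

Step 1 — x − y = 1 − 87501 = -87500. Step 2 — v_5(-87500) = 5 (factor: -87500 = −(5^5 · 28); the sign does not affect v_p). Step 3 — |x − y|_5 = 5^{-5} = 1/3125.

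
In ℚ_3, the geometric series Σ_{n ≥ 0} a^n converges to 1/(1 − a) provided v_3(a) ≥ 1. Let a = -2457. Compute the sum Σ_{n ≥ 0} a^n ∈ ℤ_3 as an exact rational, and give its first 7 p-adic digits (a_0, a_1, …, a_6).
Σ a^n = 1/(1 − a) = 1/2458;  first 7 digits = (1, 0, 0, 2, 2, 1, 0)

v_3(a) = 3 ≥ 1, so the series converges in ℤ_3 to 1/(1 − a) = 1/(1 − (-2457)) = 1/2458. Expand this rational in ℤ_3: compute digits iteratively via d_i = x_i mod 3, x_{i+1} = (x_i − d_i)/3. The first 7 digits are (1, 0, 0, 2, 2, 1, 0).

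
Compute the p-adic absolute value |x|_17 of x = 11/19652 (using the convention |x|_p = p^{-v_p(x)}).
|11/19652|_17 = 4913

Step 1 — compute v_17(x) by factoring powers of 17 out of the numerator and denominator: v_17(11/19652) = -3. Step 2 — apply |x|_p = p^{-v_p(x)} = 17^{3} = 4913.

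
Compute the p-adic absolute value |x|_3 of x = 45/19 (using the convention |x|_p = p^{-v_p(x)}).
|45/19|_3 = 1/9

Step 1 — compute v_3(x) by factoring powers of 3 out of the numerator and denominator: v_3(45/19) = 2. Step 2 — apply |x|_p = p^{-v_p(x)} = 3^{-2} = 1/9.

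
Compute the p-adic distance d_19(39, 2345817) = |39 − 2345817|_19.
d_19(39, 2345817) = 1/130321

Step 1 — x − y = 39 − 2345817 = -2345778. Step 2 — v_19(-2345778) = 4 (factor: -2345778 = −(19^4 · 18); the sign does not affect v_p). Step 3 — |x − y|_19 = 19^{-4} = 1/130321.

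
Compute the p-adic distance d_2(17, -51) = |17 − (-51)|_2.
d_2(17, -51) = 1/4

Step 1 — x − y = 17 − (-51) = 68. Step 2 — v_2(68) = 2 (factor: 68 = (2^2 · 17); the sign does not affect v_p). Step 3 — |x − y|_2 = 2^{-2} = 1/4.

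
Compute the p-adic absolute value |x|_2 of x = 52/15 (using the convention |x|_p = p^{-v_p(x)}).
|52/15|_2 = 1/4

Step 1 — compute v_2(x) by factoring powers of 2 out of the numerator and denominator: v_2(52/15) = 2. Step 2 — apply |x|_p = p^{-v_p(x)} = 2^{-2} = 1/4.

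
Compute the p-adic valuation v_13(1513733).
v_13(1513733) = 4

v_13(n) is the largest exponent k such that 13^k divides n. Factor out: 1513733 = 13^4 · 53. (Sign doesn't affect v_p.) So v_13(1513733) = 4.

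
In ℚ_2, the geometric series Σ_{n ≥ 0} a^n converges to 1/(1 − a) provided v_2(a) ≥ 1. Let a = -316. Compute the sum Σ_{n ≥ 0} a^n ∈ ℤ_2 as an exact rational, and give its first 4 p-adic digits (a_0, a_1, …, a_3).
Σ a^n = 1/(1 − a) = 1/317;  first 4 digits = (1, 0, 1, 0)

v_2(a) = 2 ≥ 1, so the series converges in ℤ_2 to 1/(1 − a) = 1/(1 − (-316)) = 1/317. Expand this rational in ℤ_2: compute digits iteratively via d_i = x_i mod 2, x_{i+1} = (x_i − d_i)/2. The first 4 digits are (1, 0, 1, 0).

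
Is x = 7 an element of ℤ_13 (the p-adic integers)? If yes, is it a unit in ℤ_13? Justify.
x ∈ ℤ_13^× (unit); v_13(x) = 0

ℤ_13 = {x ∈ ℚ_13 : v_13(x) ≥ 0} and ℤ_13^× = {x ∈ ℤ_13 : v_13(x) = 0}. Here v_13(7) = v_13(num) − v_13(den) = 0; compare against these criteria.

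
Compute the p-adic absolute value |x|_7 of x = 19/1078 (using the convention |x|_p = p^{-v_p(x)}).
|19/1078|_7 = 49

Step 1 — compute v_7(x) by factoring powers of 7 out of the numerator and denominator: v_7(19/1078) = -2. Step 2 — apply |x|_p = p^{-v_p(x)} = 7^{2} = 49.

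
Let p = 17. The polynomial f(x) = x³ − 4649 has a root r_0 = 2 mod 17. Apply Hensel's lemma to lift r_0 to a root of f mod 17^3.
r_2 = 1906 (mod 4913)

Hensel: r_{i+1} = r_i − f(r_i)/f′(r_i) mod 17^{i+2}, where f′(x) = 3x². Iterate:
  r_0 = 2 (mod 17)
  r_1 = 172 (mod 289)
  r_2 = 1906 (mod 4913)
Final: r = 1906 with f(r) ≡ 0 mod 17^3.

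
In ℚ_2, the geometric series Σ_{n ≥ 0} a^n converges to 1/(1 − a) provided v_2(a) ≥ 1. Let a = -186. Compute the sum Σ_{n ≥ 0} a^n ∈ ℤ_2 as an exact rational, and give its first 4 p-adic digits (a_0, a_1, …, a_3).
Σ a^n = 1/(1 − a) = 1/187;  first 4 digits = (1, 1, 0, 0)

v_2(a) = 1 ≥ 1, so the series converges in ℤ_2 to 1/(1 − a) = 1/(1 − (-186)) = 1/187. Expand this rational in ℤ_2: compute digits iteratively via d_i = x_i mod 2, x_{i+1} = (x_i − d_i)/2. The first 4 digits are (1, 1, 0, 0).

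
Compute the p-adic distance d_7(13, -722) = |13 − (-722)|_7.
d_7(13, -722) = 1/49

Step 1 — x − y = 13 − (-722) = 735. Step 2 — v_7(735) = 2 (factor: 735 = (7^2 · 15); the sign does not affect v_p). Step 3 — |x − y|_7 = 7^{-2} = 1/49.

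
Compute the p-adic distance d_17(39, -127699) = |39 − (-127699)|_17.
d_17(39, -127699) = 1/4913

Step 1 — x − y = 39 − (-127699) = 127738. Step 2 — v_17(127738) = 3 (factor: 127738 = (17^3 · 26); the sign does not affect v_p). Step 3 — |x − y|_17 = 17^{-3} = 1/4913.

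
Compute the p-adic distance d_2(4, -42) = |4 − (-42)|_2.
d_2(4, -42) = 1/2

Step 1 — x − y = 4 − (-42) = 46. Step 2 — v_2(46) = 1 (factor: 46 = (2^1 · 23); the sign does not affect v_p). Step 3 — |x − y|_2 = 2^{-1} = 1/2.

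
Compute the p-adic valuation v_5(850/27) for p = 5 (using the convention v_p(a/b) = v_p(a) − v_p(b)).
v_5(850/27) = 2

Factor powers of 5 from the numerator and denominator of the reduced fraction: 850 = 5^2 · 34 and 27 = 5^0 · 27. Apply v_p(a/b) = v_p(a) − v_p(b): v_5(850/27) = 2 − 0 = 2.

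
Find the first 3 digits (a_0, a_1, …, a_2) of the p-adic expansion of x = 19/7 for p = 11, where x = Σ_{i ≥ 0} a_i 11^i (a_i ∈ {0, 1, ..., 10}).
(a_0, …, a_2) = (9, 1, 3)

v_11(19/7) = 0 (numerator and denominator both coprime to 11), so x ∈ ℤ_11^×. Compute digits iteratively via a_i = x_i mod 11, x_{i+1} = (x_i − a_i)/11, with x_0 = x:
  x_0 = 19/7;  a_0 = 9;  x_1 = (x_0 − 9)/11 = -4/7
  x_1 = -4/7;  a_1 = 1;  x_2 = (x_1 − 1)/11 = -1/7
  x_2 = -1/7;  a_2 = 3;  x_3 = (x_2 − 3)/11 = -2/7
Digits: (9, 1, 3).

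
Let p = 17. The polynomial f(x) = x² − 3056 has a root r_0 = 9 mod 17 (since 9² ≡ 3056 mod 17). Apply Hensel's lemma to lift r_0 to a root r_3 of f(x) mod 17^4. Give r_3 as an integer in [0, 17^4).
r_3 = 72922 (mod 83521)

Hensel's recurrence: r_{i+1} = r_i − f(r_i)·(f′(r_i))^{-1} mod 17^{i+2}, with f′(x) = 2x. Iterate:
  r_0 = 9 (mod 17)
  r_1 = 94 (mod 289)
  r_2 = 4140 (mod 4913)
  r_3 = 72922 (mod 83521)
Final: r_3 = 72922, and one checks f(r_3) ≡ 0 mod 17^4.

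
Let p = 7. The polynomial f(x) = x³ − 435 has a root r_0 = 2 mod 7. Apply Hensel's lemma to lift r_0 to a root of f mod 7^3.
r_2 = 156 (mod 343)

Hensel: r_{i+1} = r_i − f(r_i)/f′(r_i) mod 7^{i+2}, where f′(x) = 3x². Iterate:
  r_0 = 2 (mod 7)
  r_1 = 9 (mod 49)
  r_2 = 156 (mod 343)
Final: r = 156 with f(r) ≡ 0 mod 7^3.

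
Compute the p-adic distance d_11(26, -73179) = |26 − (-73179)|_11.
d_11(26, -73179) = 1/14641

Step 1 — x − y = 26 − (-73179) = 73205. Step 2 — v_11(73205) = 4 (factor: 73205 = (11^4 · 5); the sign does not affect v_p). Step 3 — |x − y|_11 = 11^{-4} = 1/14641.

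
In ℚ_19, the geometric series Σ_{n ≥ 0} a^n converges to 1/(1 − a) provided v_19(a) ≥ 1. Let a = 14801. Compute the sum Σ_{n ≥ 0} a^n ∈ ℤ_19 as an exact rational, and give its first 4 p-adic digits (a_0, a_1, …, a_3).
Σ a^n = 1/(1 − a) = -1/14800;  first 4 digits = (1, 0, 3, 2)

v_19(a) = 2 ≥ 1, so the series converges in ℤ_19 to 1/(1 − a) = 1/(1 − 14801) = -1/14800. Expand this rational in ℤ_19: compute digits iteratively via d_i = x_i mod 19, x_{i+1} = (x_i − d_i)/19. The first 4 digits are (1, 0, 3, 2).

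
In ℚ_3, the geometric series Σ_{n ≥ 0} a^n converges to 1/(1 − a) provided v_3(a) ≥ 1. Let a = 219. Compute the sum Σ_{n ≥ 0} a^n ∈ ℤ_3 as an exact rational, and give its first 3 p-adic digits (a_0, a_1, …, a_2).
Σ a^n = 1/(1 − a) = -1/218;  first 3 digits = (1, 1, 1)

v_3(a) = 1 ≥ 1, so the series converges in ℤ_3 to 1/(1 − a) = 1/(1 − 219) = -1/218. Expand this rational in ℤ_3: compute digits iteratively via d_i = x_i mod 3, x_{i+1} = (x_i − d_i)/3. The first 3 digits are (1, 1, 1).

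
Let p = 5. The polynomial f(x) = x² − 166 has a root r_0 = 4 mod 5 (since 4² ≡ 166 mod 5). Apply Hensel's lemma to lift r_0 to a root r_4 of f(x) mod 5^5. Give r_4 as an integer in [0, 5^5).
r_4 = 2054 (mod 3125)

Hensel's recurrence: r_{i+1} = r_i − f(r_i)·(f′(r_i))^{-1} mod 5^{i+2}, with f′(x) = 2x. Iterate:
  r_0 = 4 (mod 5)
  r_1 = 4 (mod 25)
  r_2 = 54 (mod 125)
  r_3 = 179 (mod 625)
  r_4 = 2054 (mod 3125)
Final: r_4 = 2054, and one checks f(r_4) ≡ 0 mod 5^5.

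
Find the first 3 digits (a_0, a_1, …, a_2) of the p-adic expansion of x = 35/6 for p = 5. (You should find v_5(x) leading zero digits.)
(a_0, …, a_2) = (0, 2, 4)

v_5(35/6) = 1, so a_0 = ... = a_0 = 0. Factor out: x = 5^1 · u with u = 7/6 a unit in ℤ_5. Expand u iteratively via a_{v+i} = u_i mod 5, u_{i+1} = (u_i − a_{v+i})/5:
  u_0 = 7/6;  a_1 = 2;  u_1 = (u_0 − 2)/5 = -1/6
  u_1 = -1/6;  a_2 = 4;  u_2 = (u_1 − 4)/5 = -5/6
Digits: (0, 2, 4).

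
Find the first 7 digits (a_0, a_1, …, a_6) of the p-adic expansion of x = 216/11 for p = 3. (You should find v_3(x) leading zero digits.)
(a_0, …, a_6) = (0, 0, 0, 1, 1, 1, 2)

v_3(216/11) = 3, so a_0 = ... = a_2 = 0. Factor out: x = 3^3 · u with u = 8/11 a unit in ℤ_3. Expand u iteratively via a_{v+i} = u_i mod 3, u_{i+1} = (u_i − a_{v+i})/3:
  u_0 = 8/11;  a_3 = 1;  u_1 = (u_0 − 1)/3 = -1/11
  u_1 = -1/11;  a_4 = 1;  u_2 = (u_1 − 1)/3 = -4/11
  u_2 = -4/11;  a_5 = 1;  u_3 = (u_2 − 1)/3 = -5/11
  u_3 = -5/11;  a_6 = 2;  u_4 = (u_3 − 2)/3 = -9/11
Digits: (0, 0, 0, 1, 1, 1, 2).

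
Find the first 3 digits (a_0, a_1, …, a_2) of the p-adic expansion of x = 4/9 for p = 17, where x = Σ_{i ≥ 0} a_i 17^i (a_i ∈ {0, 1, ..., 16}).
(a_0, …, a_2) = (8, 9, 7)

v_17(4/9) = 0 (numerator and denominator both coprime to 17), so x ∈ ℤ_17^×. Compute digits iteratively via a_i = x_i mod 17, x_{i+1} = (x_i − a_i)/17, with x_0 = x:
  x_0 = 4/9;  a_0 = 8;  x_1 = (x_0 − 8)/17 = -4/9
  x_1 = -4/9;  a_1 = 9;  x_2 = (x_1 − 9)/17 = -5/9
  x_2 = -5/9;  a_2 = 7;  x_3 = (x_2 − 7)/17 = -4/9
Digits: (8, 9, 7).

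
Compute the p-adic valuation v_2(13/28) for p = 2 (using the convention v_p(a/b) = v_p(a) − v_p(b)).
v_2(13/28) = -2

Factor powers of 2 from the numerator and denominator of the reduced fraction: 13 = 2^0 · 13 and 28 = 2^2 · 7. Apply v_p(a/b) = v_p(a) − v_p(b): v_2(13/28) = 0 − 2 = -2.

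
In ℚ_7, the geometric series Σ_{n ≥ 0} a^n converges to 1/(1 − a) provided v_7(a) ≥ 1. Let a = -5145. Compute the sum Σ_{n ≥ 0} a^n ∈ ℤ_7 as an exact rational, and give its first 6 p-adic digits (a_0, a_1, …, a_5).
Σ a^n = 1/(1 − a) = 1/5146;  first 6 digits = (1, 0, 0, 6, 4, 6)

v_7(a) = 3 ≥ 1, so the series converges in ℤ_7 to 1/(1 − a) = 1/(1 − (-5145)) = 1/5146. Expand this rational in ℤ_7: compute digits iteratively via d_i = x_i mod 7, x_{i+1} = (x_i − d_i)/7. The first 6 digits are (1, 0, 0, 6, 4, 6).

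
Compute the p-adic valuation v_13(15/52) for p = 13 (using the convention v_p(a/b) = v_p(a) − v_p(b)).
v_13(15/52) = -1

Factor powers of 13 from the numerator and denominator of the reduced fraction: 15 = 13^0 · 15 and 52 = 13^1 · 4. Apply v_p(a/b) = v_p(a) − v_p(b): v_13(15/52) = 0 − 1 = -1.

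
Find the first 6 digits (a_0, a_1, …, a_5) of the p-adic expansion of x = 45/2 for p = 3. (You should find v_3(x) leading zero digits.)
(a_0, …, a_5) = (0, 0, 1, 2, 1, 1)

v_3(45/2) = 2, so a_0 = ... = a_1 = 0. Factor out: x = 3^2 · u with u = 5/2 a unit in ℤ_3. Expand u iteratively via a_{v+i} = u_i mod 3, u_{i+1} = (u_i − a_{v+i})/3:
  u_0 = 5/2;  a_2 = 1;  u_1 = (u_0 − 1)/3 = 1/2
  u_1 = 1/2;  a_3 = 2;  u_2 = (u_1 − 2)/3 = -1/2
  u_2 = -1/2;  a_4 = 1;  u_3 = (u_2 − 1)/3 = -1/2
  u_3 = -1/2;  a_5 = 1;  u_4 = (u_3 − 1)/3 = -1/2
Digits: (0, 0, 1, 2, 1, 1).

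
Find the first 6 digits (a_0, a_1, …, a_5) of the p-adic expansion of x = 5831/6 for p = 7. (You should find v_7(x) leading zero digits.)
(a_0, …, a_5) = (0, 0, 0, 4, 1, 1)

v_7(5831/6) = 3, so a_0 = ... = a_2 = 0. Factor out: x = 7^3 · u with u = 17/6 a unit in ℤ_7. Expand u iteratively via a_{v+i} = u_i mod 7, u_{i+1} = (u_i − a_{v+i})/7:
  u_0 = 17/6;  a_3 = 4;  u_1 = (u_0 − 4)/7 = -1/6
  u_1 = -1/6;  a_4 = 1;  u_2 = (u_1 − 1)/7 = -1/6
  u_2 = -1/6;  a_5 = 1;  u_3 = (u_2 − 1)/7 = -1/6
Digits: (0, 0, 0, 4, 1, 1).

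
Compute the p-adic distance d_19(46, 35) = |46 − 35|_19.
d_19(46, 35) = 1

Step 1 — x − y = 46 − 35 = 11. Step 2 — v_19(11) = 0 (factor: 11 = (19^0 · 11); the sign does not affect v_p). Step 3 — |x − y|_19 = 19^{0} = 1.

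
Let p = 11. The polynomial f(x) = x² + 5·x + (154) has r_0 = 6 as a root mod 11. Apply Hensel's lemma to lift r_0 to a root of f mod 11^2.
r_1 = 50 (mod 121)

Hensel: r_{i+1} = r_i − f(r_i)·(f′(r_i))^{-1} mod 11^{i+2}, f′(x) = 2x + 5. Iterate:
  r_0 = 6 (mod 11)
  r_1 = 50 (mod 121)
Final: r = 50 satisfies f(r) ≡ 0 mod 11^2.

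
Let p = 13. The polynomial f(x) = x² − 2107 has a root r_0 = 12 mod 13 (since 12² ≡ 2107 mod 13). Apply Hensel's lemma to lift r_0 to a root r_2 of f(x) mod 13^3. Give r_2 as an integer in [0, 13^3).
r_2 = 805 (mod 2197)

Hensel's recurrence: r_{i+1} = r_i − f(r_i)·(f′(r_i))^{-1} mod 13^{i+2}, with f′(x) = 2x. Iterate:
  r_0 = 12 (mod 13)
  r_1 = 129 (mod 169)
  r_2 = 805 (mod 2197)
Final: r_2 = 805, and one checks f(r_2) ≡ 0 mod 13^3.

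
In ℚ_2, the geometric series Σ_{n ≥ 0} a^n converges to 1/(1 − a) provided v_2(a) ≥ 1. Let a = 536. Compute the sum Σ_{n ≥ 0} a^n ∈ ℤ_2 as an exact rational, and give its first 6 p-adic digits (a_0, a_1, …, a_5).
Σ a^n = 1/(1 − a) = -1/535;  first 6 digits = (1, 0, 0, 1, 1, 0)

v_2(a) = 3 ≥ 1, so the series converges in ℤ_2 to 1/(1 − a) = 1/(1 − 536) = -1/535. Expand this rational in ℤ_2: compute digits iteratively via d_i = x_i mod 2, x_{i+1} = (x_i − d_i)/2. The first 6 digits are (1, 0, 0, 1, 1, 0).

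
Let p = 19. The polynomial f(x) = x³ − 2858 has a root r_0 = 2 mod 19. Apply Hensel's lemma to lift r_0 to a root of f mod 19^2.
r_1 = 59 (mod 361)

Hensel: r_{i+1} = r_i − f(r_i)/f′(r_i) mod 19^{i+2}, where f′(x) = 3x². Iterate:
  r_0 = 2 (mod 19)
  r_1 = 59 (mod 361)
Final: r = 59 with f(r) ≡ 0 mod 19^2.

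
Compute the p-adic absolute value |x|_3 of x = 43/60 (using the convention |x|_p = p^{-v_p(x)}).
|43/60|_3 = 3

Step 1 — compute v_3(x) by factoring powers of 3 out of the numerator and denominator: v_3(43/60) = -1. Step 2 — apply |x|_p = p^{-v_p(x)} = 3^{1} = 3.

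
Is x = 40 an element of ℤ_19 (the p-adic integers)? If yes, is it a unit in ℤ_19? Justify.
x ∈ ℤ_19^× (unit); v_19(x) = 0

ℤ_19 = {x ∈ ℚ_19 : v_19(x) ≥ 0} and ℤ_19^× = {x ∈ ℤ_19 : v_19(x) = 0}. Here v_19(40) = v_19(num) − v_19(den) = 0; compare against these criteria.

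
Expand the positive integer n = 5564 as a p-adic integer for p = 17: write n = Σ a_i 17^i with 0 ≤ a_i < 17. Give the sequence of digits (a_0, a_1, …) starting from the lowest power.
(a_0, a_1, …) = (5, 4, 2, 1)

Repeated division by 17 gives the digits low-to-high: 5564 = 5 + 4·17^1 + 2·17^2 + 1·17^3. Digit sequence: (5, 4, 2, 1).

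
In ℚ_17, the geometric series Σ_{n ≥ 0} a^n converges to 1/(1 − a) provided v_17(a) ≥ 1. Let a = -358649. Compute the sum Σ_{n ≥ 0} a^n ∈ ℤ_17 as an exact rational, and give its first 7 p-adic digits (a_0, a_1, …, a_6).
Σ a^n = 1/(1 − a) = 1/358650;  first 7 digits = (1, 0, 0, 12, 12, 16, 7)

v_17(a) = 3 ≥ 1, so the series converges in ℤ_17 to 1/(1 − a) = 1/(1 − (-358649)) = 1/358650. Expand this rational in ℤ_17: compute digits iteratively via d_i = x_i mod 17, x_{i+1} = (x_i − d_i)/17. The first 7 digits are (1, 0, 0, 12, 12, 16, 7).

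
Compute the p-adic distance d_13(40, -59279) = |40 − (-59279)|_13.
d_13(40, -59279) = 1/2197

Step 1 — x − y = 40 − (-59279) = 59319. Step 2 — v_13(59319) = 3 (factor: 59319 = (13^3 · 27); the sign does not affect v_p). Step 3 — |x − y|_13 = 13^{-3} = 1/2197.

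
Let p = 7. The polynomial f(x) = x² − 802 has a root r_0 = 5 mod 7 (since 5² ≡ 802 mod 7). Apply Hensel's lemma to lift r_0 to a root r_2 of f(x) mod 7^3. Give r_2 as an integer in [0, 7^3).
r_2 = 166 (mod 343)

Hensel's recurrence: r_{i+1} = r_i − f(r_i)·(f′(r_i))^{-1} mod 7^{i+2}, with f′(x) = 2x. Iterate:
  r_0 = 5 (mod 7)
  r_1 = 19 (mod 49)
  r_2 = 166 (mod 343)
Final: r_2 = 166, and one checks f(r_2) ≡ 0 mod 7^3.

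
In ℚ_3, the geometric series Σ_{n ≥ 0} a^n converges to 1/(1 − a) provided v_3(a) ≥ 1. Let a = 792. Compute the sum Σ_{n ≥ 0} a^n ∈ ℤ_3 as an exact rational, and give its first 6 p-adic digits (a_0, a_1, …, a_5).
Σ a^n = 1/(1 − a) = -1/791;  first 6 digits = (1, 0, 1, 2, 1, 1)

v_3(a) = 2 ≥ 1, so the series converges in ℤ_3 to 1/(1 − a) = 1/(1 − 792) = -1/791. Expand this rational in ℤ_3: compute digits iteratively via d_i = x_i mod 3, x_{i+1} = (x_i − d_i)/3. The first 6 digits are (1, 0, 1, 2, 1, 1).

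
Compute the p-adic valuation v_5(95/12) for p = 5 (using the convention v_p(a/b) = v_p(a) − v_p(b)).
v_5(95/12) = 1

Factor powers of 5 from the numerator and denominator of the reduced fraction: 95 = 5^1 · 19 and 12 = 5^0 · 12. Apply v_p(a/b) = v_p(a) − v_p(b): v_5(95/12) = 1 − 0 = 1.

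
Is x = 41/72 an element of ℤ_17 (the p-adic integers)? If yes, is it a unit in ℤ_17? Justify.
x ∈ ℤ_17^× (unit); v_17(x) = 0

ℤ_17 = {x ∈ ℚ_17 : v_17(x) ≥ 0} and ℤ_17^× = {x ∈ ℤ_17 : v_17(x) = 0}. Here v_17(41/72) = v_17(num) − v_17(den) = 0; compare against these criteria.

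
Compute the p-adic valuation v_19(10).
v_19(10) = 0

v_19(n) is the largest exponent k such that 19^k divides n. Factor out: 10 = 19^0 · 10. (Sign doesn't affect v_p.) So v_19(10) = 0.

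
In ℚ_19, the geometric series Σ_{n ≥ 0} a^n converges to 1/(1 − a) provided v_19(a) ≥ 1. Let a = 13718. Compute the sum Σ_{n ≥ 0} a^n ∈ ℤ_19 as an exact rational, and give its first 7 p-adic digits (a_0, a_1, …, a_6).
Σ a^n = 1/(1 − a) = -1/13717;  first 7 digits = (1, 0, 0, 2, 0, 0, 4)

v_19(a) = 3 ≥ 1, so the series converges in ℤ_19 to 1/(1 − a) = 1/(1 − 13718) = -1/13717. Expand this rational in ℤ_19: compute digits iteratively via d_i = x_i mod 19, x_{i+1} = (x_i − d_i)/19. The first 7 digits are (1, 0, 0, 2, 0, 0, 4).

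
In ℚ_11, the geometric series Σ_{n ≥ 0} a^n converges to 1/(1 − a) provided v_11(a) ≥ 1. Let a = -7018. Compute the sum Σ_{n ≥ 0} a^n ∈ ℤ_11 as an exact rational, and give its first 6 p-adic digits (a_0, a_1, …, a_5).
Σ a^n = 1/(1 − a) = 1/7019;  first 6 digits = (1, 0, 8, 5, 8, 8)

v_11(a) = 2 ≥ 1, so the series converges in ℤ_11 to 1/(1 − a) = 1/(1 − (-7018)) = 1/7019. Expand this rational in ℤ_11: compute digits iteratively via d_i = x_i mod 11, x_{i+1} = (x_i − d_i)/11. The first 6 digits are (1, 0, 8, 5, 8, 8).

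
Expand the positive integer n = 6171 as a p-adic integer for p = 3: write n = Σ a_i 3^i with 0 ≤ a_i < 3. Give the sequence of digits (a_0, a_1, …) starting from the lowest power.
(a_0, a_1, …) = (0, 2, 1, 0, 1, 1, 2, 2)

Repeated division by 3 gives the digits low-to-high: 6171 = 2·3^1 + 1·3^2 + 1·3^4 + 1·3^5 + 2·3^6 + 2·3^7. Digit sequence: (0, 2, 1, 0, 1, 1, 2, 2).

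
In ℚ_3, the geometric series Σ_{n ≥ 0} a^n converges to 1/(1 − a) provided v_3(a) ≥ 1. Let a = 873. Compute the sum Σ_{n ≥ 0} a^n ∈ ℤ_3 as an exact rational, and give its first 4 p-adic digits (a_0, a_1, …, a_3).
Σ a^n = 1/(1 − a) = -1/872;  first 4 digits = (1, 0, 1, 2)

v_3(a) = 2 ≥ 1, so the series converges in ℤ_3 to 1/(1 − a) = 1/(1 − 873) = -1/872. Expand this rational in ℤ_3: compute digits iteratively via d_i = x_i mod 3, x_{i+1} = (x_i − d_i)/3. The first 4 digits are (1, 0, 1, 2).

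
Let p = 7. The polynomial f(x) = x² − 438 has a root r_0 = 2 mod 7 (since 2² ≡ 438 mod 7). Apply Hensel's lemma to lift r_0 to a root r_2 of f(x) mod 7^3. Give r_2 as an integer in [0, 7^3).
r_2 = 233 (mod 343)

Hensel's recurrence: r_{i+1} = r_i − f(r_i)·(f′(r_i))^{-1} mod 7^{i+2}, with f′(x) = 2x. Iterate:
  r_0 = 2 (mod 7)
  r_1 = 37 (mod 49)
  r_2 = 233 (mod 343)
Final: r_2 = 233, and one checks f(r_2) ≡ 0 mod 7^3.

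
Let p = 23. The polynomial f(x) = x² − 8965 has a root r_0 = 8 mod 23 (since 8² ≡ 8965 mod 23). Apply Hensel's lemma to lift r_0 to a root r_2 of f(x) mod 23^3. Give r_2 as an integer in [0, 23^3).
r_2 = 6218 (mod 12167)

Hensel's recurrence: r_{i+1} = r_i − f(r_i)·(f′(r_i))^{-1} mod 23^{i+2}, with f′(x) = 2x. Iterate:
  r_0 = 8 (mod 23)
  r_1 = 399 (mod 529)
  r_2 = 6218 (mod 12167)
Final: r_2 = 6218, and one checks f(r_2) ≡ 0 mod 23^3.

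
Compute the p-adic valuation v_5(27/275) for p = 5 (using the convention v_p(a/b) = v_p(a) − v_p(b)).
v_5(27/275) = -2

Factor powers of 5 from the numerator and denominator of the reduced fraction: 27 = 5^0 · 27 and 275 = 5^2 · 11. Apply v_p(a/b) = v_p(a) − v_p(b): v_5(27/275) = 0 − 2 = -2.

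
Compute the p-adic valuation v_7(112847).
v_7(112847) = 4

v_7(n) is the largest exponent k such that 7^k divides n. Factor out: 112847 = 7^4 · 47. (Sign doesn't affect v_p.) So v_7(112847) = 4.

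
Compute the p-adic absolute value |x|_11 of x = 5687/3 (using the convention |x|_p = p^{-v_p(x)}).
|5687/3|_11 = 1/121

Step 1 — compute v_11(x) by factoring powers of 11 out of the numerator and denominator: v_11(5687/3) = 2. Step 2 — apply |x|_p = p^{-v_p(x)} = 11^{-2} = 1/121.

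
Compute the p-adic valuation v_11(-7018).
v_11(-7018) = 2

v_11(n) is the largest exponent k such that 11^k divides n. Factor out: -7018 = -11^2 · 58. (Sign doesn't affect v_p.) So v_11(-7018) = 2.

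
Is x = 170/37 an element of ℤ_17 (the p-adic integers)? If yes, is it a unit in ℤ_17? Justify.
x ∈ ℤ_17 but not a unit; v_17(x) = 1 > 0

ℤ_17 = {x ∈ ℚ_17 : v_17(x) ≥ 0} and ℤ_17^× = {x ∈ ℤ_17 : v_17(x) = 0}. Here v_17(170/37) = v_17(num) − v_17(den) = 1; compare against these criteria.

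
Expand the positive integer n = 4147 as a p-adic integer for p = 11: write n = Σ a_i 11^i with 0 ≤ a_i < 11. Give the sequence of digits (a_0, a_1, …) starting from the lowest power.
(a_0, a_1, …) = (0, 3, 1, 3)

Repeated division by 11 gives the digits low-to-high: 4147 = 3·11^1 + 1·11^2 + 3·11^3. Digit sequence: (0, 3, 1, 3).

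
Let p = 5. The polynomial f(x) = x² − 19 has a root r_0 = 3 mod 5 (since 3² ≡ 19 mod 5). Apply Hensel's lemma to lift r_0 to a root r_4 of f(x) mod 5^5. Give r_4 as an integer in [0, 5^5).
r_4 = 2988 (mod 3125)

Hensel's recurrence: r_{i+1} = r_i − f(r_i)·(f′(r_i))^{-1} mod 5^{i+2}, with f′(x) = 2x. Iterate:
  r_0 = 3 (mod 5)
  r_1 = 13 (mod 25)
  r_2 = 113 (mod 125)
  r_3 = 488 (mod 625)
  r_4 = 2988 (mod 3125)
Final: r_4 = 2988, and one checks f(r_4) ≡ 0 mod 5^5.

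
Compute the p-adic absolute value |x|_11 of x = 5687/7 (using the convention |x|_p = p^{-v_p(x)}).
|5687/7|_11 = 1/121

Step 1 — compute v_11(x) by factoring powers of 11 out of the numerator and denominator: v_11(5687/7) = 2. Step 2 — apply |x|_p = p^{-v_p(x)} = 11^{-2} = 1/121.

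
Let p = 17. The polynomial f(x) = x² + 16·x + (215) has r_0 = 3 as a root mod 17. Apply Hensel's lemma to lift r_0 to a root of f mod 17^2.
r_1 = 122 (mod 289)

Hensel: r_{i+1} = r_i − f(r_i)·(f′(r_i))^{-1} mod 17^{i+2}, f′(x) = 2x + 16. Iterate:
  r_0 = 3 (mod 17)
  r_1 = 122 (mod 289)
Final: r = 122 satisfies f(r) ≡ 0 mod 17^2.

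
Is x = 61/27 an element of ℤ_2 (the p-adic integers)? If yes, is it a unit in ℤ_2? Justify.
x ∈ ℤ_2^× (unit); v_2(x) = 0

ℤ_2 = {x ∈ ℚ_2 : v_2(x) ≥ 0} and ℤ_2^× = {x ∈ ℤ_2 : v_2(x) = 0}. Here v_2(61/27) = v_2(num) − v_2(den) = 0; compare against these criteria.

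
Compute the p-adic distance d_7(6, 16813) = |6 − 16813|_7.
d_7(6, 16813) = 1/16807

Step 1 — x − y = 6 − 16813 = -16807. Step 2 — v_7(-16807) = 5 (factor: -16807 = −(7^5 · 1); the sign does not affect v_p). Step 3 — |x − y|_7 = 7^{-5} = 1/16807.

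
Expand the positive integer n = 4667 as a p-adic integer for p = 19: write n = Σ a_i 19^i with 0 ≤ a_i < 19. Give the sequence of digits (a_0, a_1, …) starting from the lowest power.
(a_0, a_1, …) = (12, 17, 12)

Repeated division by 19 gives the digits low-to-high: 4667 = 12 + 17·19^1 + 12·19^2. Digit sequence: (12, 17, 12).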